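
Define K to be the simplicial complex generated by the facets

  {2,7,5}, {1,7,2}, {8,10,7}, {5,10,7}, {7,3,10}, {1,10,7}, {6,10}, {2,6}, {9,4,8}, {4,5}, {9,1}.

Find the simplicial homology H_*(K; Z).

We work with the vertex ordering 1 < 2 < 3 < 4 < 5 < 6 < 7 < 8 < 9 < 10. The simplices of K, each written with vertices in increasing order, are:

  0-simplices (10): [1], [2], [3], [4], [5], [6], [7], [8], [9], [10]
  1-simplices (19): [1,2], [1,7], [1,9], [1,10], [2,5], [2,6], [2,7], [3,7], [3,10], [4,5], [4,8], [4,9], [5,7], [5,10], [6,10], [7,8], [7,10], [8,9], [8,10]
  2-simplices (7): [1,2,7], [1,7,10], [2,5,7], [3,7,10], [4,8,9], [5,7,10], [7,8,10]

Hence C_0 ≅ Z^10, C_1 ≅ Z^19, C_2 ≅ Z^7.

Boundary ∂_1: C_1 → C_0 sends each edge [p,q] (with p < q) to q − p. For instance
  ∂[7,8] = [8] − [7].
As a 10×19 matrix over Z this has rank 9, with invariant factors (1,1,1,1,1,1,1,1,1).

The boundary map ∂_2: C_2 → C_1 maps a triangle to the signed sum of its edges. For instance
  ∂[2,5,7] = [5,7] − [2,7] + [2,5],
  ∂[1,2,7] = [2,7] − [1,7] + [1,2].
The resulting 19×7 matrix has rank 7, and its Smith normal form has invariant factors (1,1,1,1,1,1,1).

From H_k ≅ ker(∂_k) / im(∂_{k+1}) we obtain:

  H_0: rank C_0 − rank ∂_1 = 10 − 9 = 1, and the invariant factors of ∂_1 are all 1, so H_0 ≅ Z.
  H_1: rank ker ∂_1 − rank ∂_2 = (19 − 9) − 7 = 3, and the invariant factors of ∂_2 are all 1, so H_1 ≅ Z^3.
  H_2: rank ker ∂_2 − rank ∂_3 = (7 − 7) − 0 = 0, and there is no ∂_3, so H_2 ≅ 0.

H_0 ≅ Z,  H_1 ≅ Z^3,  H_2 = 0.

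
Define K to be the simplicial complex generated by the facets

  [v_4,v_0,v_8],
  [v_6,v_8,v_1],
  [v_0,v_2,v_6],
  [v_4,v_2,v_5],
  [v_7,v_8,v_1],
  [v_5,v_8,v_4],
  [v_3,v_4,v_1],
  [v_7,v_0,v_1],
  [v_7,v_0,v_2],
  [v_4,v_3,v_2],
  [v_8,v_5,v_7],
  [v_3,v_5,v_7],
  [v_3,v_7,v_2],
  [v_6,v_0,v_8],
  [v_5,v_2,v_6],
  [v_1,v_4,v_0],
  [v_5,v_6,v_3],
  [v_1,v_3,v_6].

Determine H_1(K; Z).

Take the total order v_0 < v_1 < v_2 < v_3 < v_4 < v_5 < v_6 < v_7 < v_8 on the vertex set. Then K (dimension 2) consists of the simplices:

  0-simplices (9): [v_0], [v_1], [v_2], [v_3], [v_4], [v_5], [v_6], [v_7], [v_8]
  1-simplices (27): (27 of them)
  2-simplices (18): (18 of them)

giving chain groups C_0 ≅ Z^9, C_1 ≅ Z^27, C_2 ≅ Z^18.

The boundary map ∂_1: C_1 → C_0 sends each edge [p,q] (with p < q) to q − p.
The resulting 9×27 matrix has rank 8, and its Smith normal form has invariant factors (1,1,1,1,1,1,1,1).

Boundary ∂_2: C_2 → C_1 sends each 2-simplex [p,q,r] to [q,r] − [p,r] + [p,q]. For instance
  ∂[v_0,v_2,v_7] = [v_2,v_7] − [v_0,v_7] + [v_0,v_2],
  ∂[v_0,v_2,v_6] = [v_2,v_6] − [v_0,v_6] + [v_0,v_2].
As a 27×18 matrix over Z this has rank 18, with invariant factors (1,1,1,1,1,1,1,1,1,1,1,1,1,1,1,1,1,2).

Reading off H_k = ker ∂_k / im ∂_{k+1}:

  H_1: rank ker ∂_1 − rank ∂_2 = (27 − 8) − 18 = 1, and ∂_2 has invariant factor 2 > 1, so H_1 ≅ Z ⊕ Z/2.

H_1 = Z ⊕ Z/2.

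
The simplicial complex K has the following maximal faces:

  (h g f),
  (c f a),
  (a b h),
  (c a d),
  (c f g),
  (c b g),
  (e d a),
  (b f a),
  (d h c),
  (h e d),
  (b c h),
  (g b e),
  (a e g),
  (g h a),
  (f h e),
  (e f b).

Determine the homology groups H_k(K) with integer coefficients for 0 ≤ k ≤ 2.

Take the total order a < b < c < d < e < f < g < h on the vertex set. Then K (dimension 2) consists of the simplices:

  0-simplices (8): a, b, c, d, e, f, g, h
  1-simplices (24): ab, ac, ad, ae, af, ag, ah, bc, be, bf, bg, bh, cd, cf, cg, ch, de, dh, ef, eg, eh, fg, fh, gh
  2-simplices (16): abf, abh, acd, acf, ade, aeg, agh, bcg, bch, bef, beg, cdh, cfg, deh, efh, fgh

so the chain groups are C_0 ≅ Z^8, C_1 ≅ Z^24, C_2 ≅ Z^16.

Boundary ∂_1: C_1 → C_0 sends each edge [p,q] (with p < q) to q − p. For instance
  ∂bg = g − b.
This gives a 8×24 integer matrix of rank 7; reducing to Smith normal form yields diagonal entries (1,1,1,1,1,1,1).

Boundary ∂_2: C_2 → C_1 sends each 2-simplex [p,q,r] to [q,r] − [p,r] + [p,q]. For instance
  ∂acd = cd − ad + ac,
  ∂cfg = fg − cg + cf.
As a 24×16 matrix over Z this has rank 15, with invariant factors (1,1,1,1,1,1,1,1,1,1,1,1,1,1,1).

Now H_k = ker ∂_k / im ∂_{k+1}, so:

  H_0: rank C_0 − rank ∂_1 = 8 − 7 = 1, and the invariant factors of ∂_1 are all 1, so H_0 = Z.
  H_1: rank ker ∂_1 − rank ∂_2 = (24 − 7) − 15 = 2, and the invariant factors of ∂_2 are all 1, so H_1 = Z^2.
  H_2: rank ker ∂_2 − rank ∂_3 = (16 − 15) − 0 = 1, and there is no ∂_3, so H_2 = Z.

As a check, the Euler characteristic is 8 − 24 + 16 = 0, which agrees with 1 − 2 + 1 = 0.

H_0 ≅ Z,  H_1 ≅ Z^2,  H_2 ≅ Z.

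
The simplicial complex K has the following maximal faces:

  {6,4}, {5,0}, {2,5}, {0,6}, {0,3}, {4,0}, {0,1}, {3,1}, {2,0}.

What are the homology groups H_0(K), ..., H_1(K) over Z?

We work with the vertex ordering 0 < 1 < 2 < 3 < 4 < 5 < 6. The simplices of K, each written with vertices in increasing order, are:

  0-simplices (7): [0], [1], [2], [3], [4], [5], [6]
  1-simplices (9): [0,1], [0,2], [0,3], [0,4], [0,5], [0,6], [1,3], [2,5], [4,6]

giving chain groups C_0 ≅ Z^7, C_1 ≅ Z^9.

The boundary map ∂_1: C_1 → C_0 sends each edge [p,q] (with p < q) to q − p. For instance
  ∂[0,1] = [1] − [0].
The 7×9 boundary matrix has rank 6 and Smith normal form diag(1,1,1,1,1,1).

From H_k ≅ ker(∂_k) / im(∂_{k+1}) we obtain:

  H_0: rank C_0 − rank ∂_1 = 7 − 6 = 1, and the invariant factors of ∂_1 are all 1, so H_0 ≅ Z.
  H_1: rank ker ∂_1 − rank ∂_2 = (9 − 6) − 0 = 3, and there is no ∂_2, so H_1 ≅ Z^3.

(K is a triangulation of a wedge of 3 circles.)

H_0 = Z,  H_1 = Z^3.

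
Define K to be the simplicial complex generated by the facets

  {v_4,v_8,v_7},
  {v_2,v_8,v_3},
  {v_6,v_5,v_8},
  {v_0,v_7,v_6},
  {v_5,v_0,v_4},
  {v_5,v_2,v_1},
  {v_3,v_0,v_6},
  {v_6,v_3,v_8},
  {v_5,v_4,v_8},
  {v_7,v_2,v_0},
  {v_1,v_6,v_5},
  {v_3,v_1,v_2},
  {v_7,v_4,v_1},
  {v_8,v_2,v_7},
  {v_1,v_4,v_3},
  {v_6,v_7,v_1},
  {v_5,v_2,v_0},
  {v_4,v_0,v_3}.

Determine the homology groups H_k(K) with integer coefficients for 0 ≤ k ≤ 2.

K has 9 vertices, 27 edges, 18 triangles.
rank ∂_0 = 0, rank ∂_1 = 8 ⇒ b_0 = 9 − 0 − 8 = 1; all invariant factors of ∂_1 are 1 so no torsion. So H_0 ≅ Z.
rank ∂_1 = 8, rank ∂_2 = 17 ⇒ b_1 = 27 − 8 − 17 = 2; all invariant factors of ∂_2 are 1 so no torsion. So H_1 ≅ Z^2.
rank ∂_2 = 17, rank ∂_3 = 0 ⇒ b_2 = 18 − 17 − 0 = 1. So H_2 ≅ Z.

H_0 = Z,  H_1 = Z^2,  H_2 = Z.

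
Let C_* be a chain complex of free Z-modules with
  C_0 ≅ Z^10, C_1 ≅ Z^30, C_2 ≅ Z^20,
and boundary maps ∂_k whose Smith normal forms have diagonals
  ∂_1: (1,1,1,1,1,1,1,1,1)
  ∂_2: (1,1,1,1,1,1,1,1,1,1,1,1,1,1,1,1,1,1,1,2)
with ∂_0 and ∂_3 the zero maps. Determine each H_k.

H_0 ≅ Z,  H_1 ≅ Z ⊕ Z/2Z,  H_2 = 0.

H_0: b_0 = 10 − 0 − 9 = 1; torsion from ∂_1 factors > 1: none. So H_0 ≅ Z.
H_1: b_1 = 30 − 9 − 20 = 1; torsion from ∂_2 factors > 1: [2]. So H_1 ≅ Z ⊕ Z/2Z.
H_2: b_2 = 20 − 20 − 0 = 0; torsion from ∂_3 factors > 1: none. So H_2 ≅ 0.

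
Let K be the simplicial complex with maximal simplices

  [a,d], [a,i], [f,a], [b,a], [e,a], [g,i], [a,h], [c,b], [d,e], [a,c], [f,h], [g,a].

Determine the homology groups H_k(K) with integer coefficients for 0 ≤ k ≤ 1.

H_0 ≅ Z,  H_1 ≅ Z^4.

Fix the vertex order a < b < c < d < e < f < g < h < i and write every simplex with vertices in increasing order. Then dim K = 1 and the simplices of K are:

  0-simplices (9): a, b, c, d, e, f, g, h, i
  1-simplices (12): ab, ac, ad, ae, af, ag, ah, ai, bc, de, fh, gi

Hence C_0 ≅ Z^9, C_1 ≅ Z^12.

The boundary map ∂_1: C_1 → C_0 is given by ∂[p,q] = [q] − [p].
The 9×12 boundary matrix has rank 8 and Smith normal form diag(1,1,1,1,1,1,1,1).

Now H_k = ker ∂_k / im ∂_{k+1}, so:

  H_0: rank C_0 − rank ∂_1 = 9 − 8 = 1, and the invariant factors of ∂_1 are all 1, so H_0 ≅ Z.
  H_1: rank ker ∂_1 − rank ∂_2 = (12 − 8) − 0 = 4, and there is no ∂_2, so H_1 ≅ Z^4.

As a check, the Euler characteristic is 9 − 12 = -3, which agrees with 1 − 4 = -3.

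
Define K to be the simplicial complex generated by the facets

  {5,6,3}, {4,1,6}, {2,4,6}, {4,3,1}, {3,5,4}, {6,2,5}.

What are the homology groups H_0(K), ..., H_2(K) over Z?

Fix the vertex order 1 < 2 < 3 < 4 < 5 < 6 and write every simplex with vertices in increasing order. Then dim K = 2 and the simplices of K are:

  0-simplices (6): [1], [2], [3], [4], [5], [6]
  1-simplices (12): [1,3], [1,4], [1,6], [2,4], [2,5], [2,6], [3,4], [3,5], [3,6], [4,5], [4,6], [5,6]
  2-simplices (6): [1,3,4], [1,4,6], [2,4,6], [2,5,6], [3,4,5], [3,5,6]

so the chain groups are C_0 ≅ Z^6, C_1 ≅ Z^12, C_2 ≅ Z^6.

∂_1: C_1 → C_0 maps an edge to its endpoints' difference, ∂[p,q] = q − p. For instance
  ∂[2,5] = [5] − [2].
The resulting 6×12 matrix has rank 5, and its Smith normal form has invariant factors (1,1,1,1,1).

Boundary ∂_2: C_2 → C_1 maps a triangle to the signed sum of its edges. For instance
  ∂[1,4,6] = [4,6] − [1,6] + [1,4],
  ∂[2,4,6] = [4,6] − [2,6] + [2,4].
The 12×6 boundary matrix has rank 6 and Smith normal form diag(1,1,1,1,1,1).

From H_k ≅ ker(∂_k) / im(∂_{k+1}) we obtain:

  H_0: rank C_0 − rank ∂_1 = 6 − 5 = 1, and the invariant factors of ∂_1 are all 1, so H_0 = Z.
  H_1: rank ker ∂_1 − rank ∂_2 = (12 − 5) − 6 = 1, and the invariant factors of ∂_2 are all 1, so H_1 = Z.
  H_2: rank ker ∂_2 − rank ∂_3 = (6 − 6) − 0 = 0, and there is no ∂_3, so H_2 = 0.

H_0 = Z,  H_1 = Z,  H_2 = 0.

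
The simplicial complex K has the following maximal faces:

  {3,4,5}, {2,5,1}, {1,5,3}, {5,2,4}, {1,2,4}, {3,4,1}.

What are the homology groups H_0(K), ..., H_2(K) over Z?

Order the vertices as 1 < 2 < 3 < 4 < 5. Listing each simplex with vertices in this order, K has dimension 2 with simplices:

  0-simplices (5): [1], [2], [3], [4], [5]
  1-simplices (9): [1,2], [1,3], [1,4], [1,5], [2,4], [2,5], [3,4], [3,5], [4,5]
  2-simplices (6): [1,2,4], [1,2,5], [1,3,4], [1,3,5], [2,4,5], [3,4,5]

giving chain groups C_0 ≅ Z^5, C_1 ≅ Z^9, C_2 ≅ Z^6.

The boundary map ∂_1: C_1 → C_0 sends each edge [p,q] (with p < q) to q − p. For instance
  ∂[1,2] = [2] − [1].
The 5×9 boundary matrix has rank 4 and Smith normal form diag(1,1,1,1).

The boundary map ∂_2: C_2 → C_1 sends each 2-simplex [p,q,r] to [q,r] − [p,r] + [p,q]. For instance
  ∂[3,4,5] = [4,5] − [3,5] + [3,4],
  ∂[2,4,5] = [4,5] − [2,5] + [2,4].
The resulting 9×6 matrix has rank 5, and its Smith normal form has invariant factors (1,1,1,1,1).

Reading off H_k = ker ∂_k / im ∂_{k+1}:

  H_0: rank C_0 − rank ∂_1 = 5 − 4 = 1, and the invariant factors of ∂_1 are all 1, so H_0 = Z.
  H_1: rank ker ∂_1 − rank ∂_2 = (9 − 4) − 5 = 0, and the invariant factors of ∂_2 are all 1, so H_1 = 0.
  H_2: rank ker ∂_2 − rank ∂_3 = (6 − 5) − 0 = 1, and there is no ∂_3, so H_2 = Z.

H_0 = Z,  H_1 = 0,  H_2 = Z.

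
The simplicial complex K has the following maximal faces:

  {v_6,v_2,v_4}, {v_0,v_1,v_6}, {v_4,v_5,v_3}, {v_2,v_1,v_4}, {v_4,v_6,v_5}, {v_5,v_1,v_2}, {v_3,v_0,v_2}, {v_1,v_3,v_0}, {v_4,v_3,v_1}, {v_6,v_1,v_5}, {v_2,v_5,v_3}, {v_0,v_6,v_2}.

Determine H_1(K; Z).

Fix the vertex order v_0 < v_1 < v_2 < v_3 < v_4 < v_5 < v_6 and write every simplex with vertices in increasing order. Then dim K = 2 and the simplices of K are:

  0-simplices (7): [v_0], [v_1], [v_2], [v_3], [v_4], [v_5], [v_6]
  1-simplices (18): (18 of them)
  2-simplices (12): (12 of them)

giving chain groups C_0 ≅ Z^7, C_1 ≅ Z^18, C_2 ≅ Z^12.

Boundary ∂_1: C_1 → C_0 sends each edge [p,q] (with p < q) to q − p. For instance
  ∂[v_2,v_3] = [v_3] − [v_2].
The 7×18 boundary matrix has rank 6 and Smith normal form diag(1,1,1,1,1,1).

∂_2: C_2 → C_1 sends each 2-simplex [p,q,r] to [q,r] − [p,r] + [p,q]. For instance
  ∂[v_1,v_2,v_4] = [v_2,v_4] − [v_1,v_4] + [v_1,v_2],
  ∂[v_0,v_1,v_6] = [v_1,v_6] − [v_0,v_6] + [v_0,v_1].
The resulting 18×12 matrix has rank 12, and its Smith normal form has invariant factors (1,1,1,1,1,1,1,1,1,1,1,2).

From H_k ≅ ker(∂_k) / im(∂_{k+1}) we obtain:

  H_1: rank ker ∂_1 − rank ∂_2 = (18 − 6) − 12 = 0, and ∂_2 has invariant factor 2 > 1, so H_1 ≅ Z_2.

(K is a triangulation of the real projective plane RP^2.)

H_1 ≅ Z_2.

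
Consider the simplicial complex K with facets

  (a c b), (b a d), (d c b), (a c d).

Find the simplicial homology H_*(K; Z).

H_0 = Z,  H_1 = 0,  H_2 = Z.

K has 4 vertices, 6 edges, 4 triangles.
rank ∂_0 = 0, rank ∂_1 = 3 ⇒ b_0 = 4 − 0 − 3 = 1; all invariant factors of ∂_1 are 1 so no torsion. So H_0 ≅ Z.
rank ∂_1 = 3, rank ∂_2 = 3 ⇒ b_1 = 6 − 3 − 3 = 0; all invariant factors of ∂_2 are 1 so no torsion. So H_1 ≅ 0.
rank ∂_2 = 3, rank ∂_3 = 0 ⇒ b_2 = 4 − 3 − 0 = 1. So H_2 ≅ Z.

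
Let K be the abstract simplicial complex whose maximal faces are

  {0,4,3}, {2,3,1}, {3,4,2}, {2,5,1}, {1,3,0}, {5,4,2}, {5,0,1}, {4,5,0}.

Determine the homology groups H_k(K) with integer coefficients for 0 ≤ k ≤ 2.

H_0 = Z,  H_1 = 0,  H_2 = Z.

Order the vertices as 0 < 1 < 2 < 3 < 4 < 5. Listing each simplex with vertices in this order, K has dimension 2 with simplices:

  0-simplices (6): [0], [1], [2], [3], [4], [5]
  1-simplices (12): [0,1], [0,3], [0,4], [0,5], [1,2], [1,3], [1,5], [2,3], [2,4], [2,5], [3,4], [4,5]
  2-simplices (8): [0,1,3], [0,1,5], [0,3,4], [0,4,5], [1,2,3], [1,2,5], [2,3,4], [2,4,5]

so the chain groups are C_0 ≅ Z^6, C_1 ≅ Z^12, C_2 ≅ Z^8.

The boundary map ∂_1: C_1 → C_0 maps an edge to its endpoints' difference, ∂[p,q] = q − p. For instance
  ∂[1,5] = [5] − [1].
The 6×12 boundary matrix has rank 5 and Smith normal form diag(1,1,1,1,1).

Boundary ∂_2: C_2 → C_1 sends each 2-simplex [p,q,r] to [q,r] − [p,r] + [p,q]. For instance
  ∂[0,1,5] = [1,5] − [0,5] + [0,1],
  ∂[0,3,4] = [3,4] − [0,4] + [0,3].
This gives a 12×8 integer matrix of rank 7; reducing to Smith normal form yields diagonal entries (1,1,1,1,1,1,1).

From H_k ≅ ker(∂_k) / im(∂_{k+1}) we obtain:

  H_0: rank C_0 − rank ∂_1 = 6 − 5 = 1, and the invariant factors of ∂_1 are all 1, so H_0 ≅ Z.
  H_1: rank ker ∂_1 − rank ∂_2 = (12 − 5) − 7 = 0, and the invariant factors of ∂_2 are all 1, so H_1 ≅ 0.
  H_2: rank ker ∂_2 − rank ∂_3 = (8 − 7) − 0 = 1, and there is no ∂_3, so H_2 ≅ Z.

(K is a triangulation of the 2-sphere S^2.)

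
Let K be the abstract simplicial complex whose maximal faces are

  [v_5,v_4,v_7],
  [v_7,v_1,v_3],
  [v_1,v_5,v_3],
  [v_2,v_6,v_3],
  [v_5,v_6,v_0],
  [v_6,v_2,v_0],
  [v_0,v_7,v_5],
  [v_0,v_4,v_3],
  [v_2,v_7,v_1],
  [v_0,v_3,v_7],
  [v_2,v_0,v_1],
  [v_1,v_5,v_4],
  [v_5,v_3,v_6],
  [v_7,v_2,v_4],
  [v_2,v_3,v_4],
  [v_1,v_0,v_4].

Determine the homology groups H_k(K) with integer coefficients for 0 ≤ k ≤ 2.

H_0 ≅ Z,  H_1 ≅ Z^2,  H_2 ≅ Z.

K has 8 vertices, 24 edges, 16 triangles.
rank ∂_0 = 0, rank ∂_1 = 7 ⇒ b_0 = 8 − 0 − 7 = 1; all invariant factors of ∂_1 are 1 so no torsion. So H_0 = Z.
rank ∂_1 = 7, rank ∂_2 = 15 ⇒ b_1 = 24 − 7 − 15 = 2; all invariant factors of ∂_2 are 1 so no torsion. So H_1 = Z^2.
rank ∂_2 = 15, rank ∂_3 = 0 ⇒ b_2 = 16 − 15 − 0 = 1. So H_2 = Z.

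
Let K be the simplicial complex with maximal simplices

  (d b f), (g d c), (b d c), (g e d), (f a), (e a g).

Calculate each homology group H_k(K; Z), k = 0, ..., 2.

Order the vertices as a < b < c < d < e < f < g. Listing each simplex with vertices in this order, K has dimension 2 with simplices:

  0-simplices (7): a, b, c, d, e, f, g
  1-simplices (12): ae, af, ag, bc, bd, bf, cd, cg, de, df, dg, eg
  2-simplices (5): aeg, bcd, bdf, cdg, deg

Hence C_0 ≅ Z^7, C_1 ≅ Z^12, C_2 ≅ Z^5.

∂_1: C_1 → C_0 maps an edge to its endpoints' difference, ∂[p,q] = q − p.
The resulting 7×12 matrix has rank 6, and its Smith normal form has invariant factors (1,1,1,1,1,1).

∂_2: C_2 → C_1 sends each 2-simplex [p,q,r] to [q,r] − [p,r] + [p,q]. For instance
  ∂cdg = dg − cg + cd,
  ∂bcd = cd − bd + bc.
The resulting 12×5 matrix has rank 5, and its Smith normal form has invariant factors (1,1,1,1,1).

Computing H_k = (kernel of ∂_k) / (image of ∂_{k+1}):

  H_0: rank C_0 − rank ∂_1 = 7 − 6 = 1, and the invariant factors of ∂_1 are all 1, so H_0 = Z.
  H_1: rank ker ∂_1 − rank ∂_2 = (12 − 6) − 5 = 1, and the invariant factors of ∂_2 are all 1, so H_1 = Z.
  H_2: rank ker ∂_2 − rank ∂_3 = (5 − 5) − 0 = 0, and there is no ∂_3, so H_2 = 0.

H_0 ≅ Z,  H_1 ≅ Z,  H_2 = 0.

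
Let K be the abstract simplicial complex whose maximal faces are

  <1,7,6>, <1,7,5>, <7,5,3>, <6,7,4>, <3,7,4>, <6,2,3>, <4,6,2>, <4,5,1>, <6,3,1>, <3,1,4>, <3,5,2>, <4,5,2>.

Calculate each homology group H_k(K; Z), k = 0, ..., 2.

Take the total order 1 < 2 < 3 < 4 < 5 < 6 < 7 on the vertex set. Then K (dimension 2) consists of the simplices:

  0-simplices (7): [1], [2], [3], [4], [5], [6], [7]
  1-simplices (18): [1,3], [1,4], [1,5], [1,6], [1,7], [2,3], [2,4], [2,5], [2,6], [3,4], [3,5], [3,6], [3,7], [4,5], [4,6], [4,7], [5,7], [6,7]
  2-simplices (12): [1,3,4], [1,3,6], [1,4,5], [1,5,7], [1,6,7], [2,3,5], [2,3,6], [2,4,5], [2,4,6], [3,4,7], [3,5,7], [4,6,7]

so the chain groups are C_0 ≅ Z^7, C_1 ≅ Z^18, C_2 ≅ Z^12.

The boundary map ∂_1: C_1 → C_0 is given by ∂[p,q] = [q] − [p]. For instance
  ∂[2,6] = [6] − [2].
The resulting 7×18 matrix has rank 6, and its Smith normal form has invariant factors (1,1,1,1,1,1).

Boundary ∂_2: C_2 → C_1 sends each 2-simplex [p,q,r] to [q,r] − [p,r] + [p,q]. For instance
  ∂[1,6,7] = [6,7] − [1,7] + [1,6],
  ∂[1,3,6] = [3,6] − [1,6] + [1,3].
The resulting 18×12 matrix has rank 12, and its Smith normal form has invariant factors (1,1,1,1,1,1,1,1,1,1,1,2).

From H_k ≅ ker(∂_k) / im(∂_{k+1}) we obtain:

  H_0: rank C_0 − rank ∂_1 = 7 − 6 = 1, and the invariant factors of ∂_1 are all 1, so H_0 = Z.
  H_1: rank ker ∂_1 − rank ∂_2 = (18 − 6) − 12 = 0, and ∂_2 has invariant factor 2 > 1, so H_1 = Z/2.
  H_2: rank ker ∂_2 − rank ∂_3 = (12 − 12) − 0 = 0, and there is no ∂_3, so H_2 = 0.

H_0 ≅ Z,  H_1 ≅ Z/2,  H_2 = 0.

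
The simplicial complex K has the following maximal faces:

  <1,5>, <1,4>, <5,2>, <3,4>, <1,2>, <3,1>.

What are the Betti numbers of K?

b_0 = 1, b_1 = 2.

We work with the vertex ordering 1 < 2 < 3 < 4 < 5. The simplices of K, each written with vertices in increasing order, are:

  0-simplices (5): [1], [2], [3], [4], [5]
  1-simplices (6): [1,2], [1,3], [1,4], [1,5], [2,5], [3,4]

giving chain groups C_0 ≅ Z^5, C_1 ≅ Z^6.

The boundary map ∂_1: C_1 → C_0 is given by ∂[p,q] = [q] − [p]. For instance
  ∂[2,5] = [5] − [2].
This gives a 5×6 integer matrix of rank 4; reducing to Smith normal form yields diagonal entries (1,1,1,1).

Computing H_k = (kernel of ∂_k) / (image of ∂_{k+1}):

  H_0: rank C_0 − rank ∂_1 = 5 − 4 = 1, and the invariant factors of ∂_1 are all 1, so H_0 = Z.
  H_1: rank ker ∂_1 − rank ∂_2 = (6 − 4) − 0 = 2, and there is no ∂_2, so H_1 = Z^2.

As a check, the Euler characteristic is 5 − 6 = -1, which agrees with 1 − 2 = -1.
(K is a triangulation of a wedge of 2 circles.)

Hence the Betti numbers are b_0 = 1, b_1 = 2.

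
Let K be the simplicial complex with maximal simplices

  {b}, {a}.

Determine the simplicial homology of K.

Order the vertices as a < b. Listing each simplex with vertices in this order, K has dimension 0 with simplices:

  0-simplices (2): a, b

giving chain groups C_0 ≅ Z^2.

Computing H_k = (kernel of ∂_k) / (image of ∂_{k+1}):

  H_0: rank C_0 − rank ∂_1 = 2 − 0 = 2, and there is no ∂_1, so H_0 ≅ Z^2.

H_0 = Z^2.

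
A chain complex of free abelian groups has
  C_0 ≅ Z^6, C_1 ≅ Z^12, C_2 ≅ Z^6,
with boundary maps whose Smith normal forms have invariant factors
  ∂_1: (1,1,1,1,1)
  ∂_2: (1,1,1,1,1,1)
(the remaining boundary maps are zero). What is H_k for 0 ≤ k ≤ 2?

H_0: b_0 = 6 − 0 − 5 = 1; torsion from ∂_1 factors > 1: none. So H_0 ≅ Z.
H_1: b_1 = 12 − 5 − 6 = 1; torsion from ∂_2 factors > 1: none. So H_1 ≅ Z.
H_2: b_2 = 6 − 6 − 0 = 0; torsion from ∂_3 factors > 1: none. So H_2 ≅ 0.

H_0 ≅ Z,  H_1 ≅ Z,  H_2 = 0.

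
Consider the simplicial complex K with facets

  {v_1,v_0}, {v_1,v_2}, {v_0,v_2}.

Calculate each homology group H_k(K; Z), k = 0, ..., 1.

K has 3 vertices, 3 edges.
rank ∂_0 = 0, rank ∂_1 = 2 ⇒ b_0 = 3 − 0 − 2 = 1; all invariant factors of ∂_1 are 1 so no torsion. So H_0 = Z.
rank ∂_1 = 2, rank ∂_2 = 0 ⇒ b_1 = 3 − 2 − 0 = 1. So H_1 = Z.

H_0 ≅ Z,  H_1 ≅ Z.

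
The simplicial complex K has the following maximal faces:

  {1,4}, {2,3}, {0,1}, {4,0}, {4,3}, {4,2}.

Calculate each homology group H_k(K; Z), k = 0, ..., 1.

Fix the vertex order 0 < 1 < 2 < 3 < 4 and write every simplex with vertices in increasing order. Then dim K = 1 and the simplices of K are:

  0-simplices (5): [0], [1], [2], [3], [4]
  1-simplices (6): [0,1], [0,4], [1,4], [2,3], [2,4], [3,4]

so the chain groups are C_0 ≅ Z^5, C_1 ≅ Z^6.

∂_1: C_1 → C_0 sends each edge [p,q] (with p < q) to q − p. For instance
  ∂[0,1] = [1] − [0].
The 5×6 boundary matrix has rank 4 and Smith normal form diag(1,1,1,1).

From H_k ≅ ker(∂_k) / im(∂_{k+1}) we obtain:

  H_0: rank C_0 − rank ∂_1 = 5 − 4 = 1, and the invariant factors of ∂_1 are all 1, so H_0 = Z.
  H_1: rank ker ∂_1 − rank ∂_2 = (6 − 4) − 0 = 2, and there is no ∂_2, so H_1 = Z^2.

As a check, the Euler characteristic is 5 − 6 = -1, which agrees with 1 − 2 = -1.
(K is a triangulation of a wedge of 2 circles.)

H_0 ≅ Z,  H_1 ≅ Z^2.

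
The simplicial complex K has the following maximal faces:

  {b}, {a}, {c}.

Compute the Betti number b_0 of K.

Order the vertices as a < b < c. Listing each simplex with vertices in this order, K has dimension 0 with simplices:

  0-simplices (3): a, b, c

so the chain groups are C_0 ≅ Z^3.

Computing H_k = (kernel of ∂_k) / (image of ∂_{k+1}):

  H_0: rank C_0 − rank ∂_1 = 3 − 0 = 3, and there is no ∂_1, so H_0 = Z^3.

Hence the Betti numbers are b_0 = 3.

b_0 = 3.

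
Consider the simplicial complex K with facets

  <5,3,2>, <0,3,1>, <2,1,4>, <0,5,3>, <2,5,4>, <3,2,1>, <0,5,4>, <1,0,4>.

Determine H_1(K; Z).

H_1 ≅ 0.

We work with the vertex ordering 0 < 1 < 2 < 3 < 4 < 5. The simplices of K, each written with vertices in increasing order, are:

  0-simplices (6): [0], [1], [2], [3], [4], [5]
  1-simplices (12): [0,1], [0,3], [0,4], [0,5], [1,2], [1,3], [1,4], [2,3], [2,4], [2,5], [3,5], [4,5]
  2-simplices (8): [0,1,3], [0,1,4], [0,3,5], [0,4,5], [1,2,3], [1,2,4], [2,3,5], [2,4,5]

Hence C_0 ≅ Z^6, C_1 ≅ Z^12, C_2 ≅ Z^8.

∂_1: C_1 → C_0 sends each edge [p,q] (with p < q) to q − p. For instance
  ∂[1,4] = [4] − [1].
The 6×12 boundary matrix has rank 5 and Smith normal form diag(1,1,1,1,1).

∂_2: C_2 → C_1 sends each 2-simplex [p,q,r] to [q,r] − [p,r] + [p,q]. For instance
  ∂[0,3,5] = [3,5] − [0,5] + [0,3],
  ∂[1,2,3] = [2,3] − [1,3] + [1,2].
This gives a 12×8 integer matrix of rank 7; reducing to Smith normal form yields diagonal entries (1,1,1,1,1,1,1).

Computing H_k = (kernel of ∂_k) / (image of ∂_{k+1}):

  H_1: rank ker ∂_1 − rank ∂_2 = (12 − 5) − 7 = 0, and the invariant factors of ∂_2 are all 1, so H_1 ≅ 0.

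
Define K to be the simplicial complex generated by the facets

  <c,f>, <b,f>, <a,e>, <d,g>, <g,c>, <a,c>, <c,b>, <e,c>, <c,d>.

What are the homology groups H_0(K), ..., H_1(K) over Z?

We work with the vertex ordering a < b < c < d < e < f < g. The simplices of K, each written with vertices in increasing order, are:

  0-simplices (7): a, b, c, d, e, f, g
  1-simplices (9): ac, ae, bc, bf, cd, ce, cf, cg, dg

Hence C_0 ≅ Z^7, C_1 ≅ Z^9.

∂_1: C_1 → C_0 sends each edge [p,q] (with p < q) to q − p. For instance
  ∂cd = d − c.
The 7×9 boundary matrix has rank 6 and Smith normal form diag(1,1,1,1,1,1).

Now H_k = ker ∂_k / im ∂_{k+1}, so:

  H_0: rank C_0 − rank ∂_1 = 7 − 6 = 1, and the invariant factors of ∂_1 are all 1, so H_0 ≅ Z.
  H_1: rank ker ∂_1 − rank ∂_2 = (9 − 6) − 0 = 3, and there is no ∂_2, so H_1 ≅ Z^3.

(K is a triangulation of a wedge of 3 circles.)

H_0 = Z,  H_1 = Z^3.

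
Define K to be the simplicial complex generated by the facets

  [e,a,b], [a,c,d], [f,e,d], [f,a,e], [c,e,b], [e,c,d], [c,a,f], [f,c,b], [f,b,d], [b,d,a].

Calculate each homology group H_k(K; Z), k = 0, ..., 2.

H_0 ≅ Z,  H_1 ≅ Z/2,  H_2 = 0.

We work with the vertex ordering a < b < c < d < e < f. The simplices of K, each written with vertices in increasing order, are:

  0-simplices (6): a, b, c, d, e, f
  1-simplices (15): ab, ac, ad, ae, af, bc, bd, be, bf, cd, ce, cf, de, df, ef
  2-simplices (10): abd, abe, acd, acf, aef, bce, bcf, bdf, cde, def

so the chain groups are C_0 ≅ Z^6, C_1 ≅ Z^15, C_2 ≅ Z^10.

The boundary map ∂_1: C_1 → C_0 maps an edge to its endpoints' difference, ∂[p,q] = q − p. For instance
  ∂ae = e − a.
This gives a 6×15 integer matrix of rank 5; reducing to Smith normal form yields diagonal entries (1,1,1,1,1).

∂_2: C_2 → C_1 maps a triangle to the signed sum of its edges. For instance
  ∂bdf = df − bf + bd,
  ∂acd = cd − ad + ac.
The 15×10 boundary matrix has rank 10 and Smith normal form diag(1,1,1,1,1,1,1,1,1,2).

Computing H_k = (kernel of ∂_k) / (image of ∂_{k+1}):

  H_0: rank C_0 − rank ∂_1 = 6 − 5 = 1, and the invariant factors of ∂_1 are all 1, so H_0 = Z.
  H_1: rank ker ∂_1 − rank ∂_2 = (15 − 5) − 10 = 0, and ∂_2 has invariant factor 2 > 1, so H_1 = Z/2.
  H_2: rank ker ∂_2 − rank ∂_3 = (10 − 10) − 0 = 0, and there is no ∂_3, so H_2 = 0.

As a check, the Euler characteristic is 6 − 15 + 10 = 1, which agrees with 1 − 0 + 0 = 1.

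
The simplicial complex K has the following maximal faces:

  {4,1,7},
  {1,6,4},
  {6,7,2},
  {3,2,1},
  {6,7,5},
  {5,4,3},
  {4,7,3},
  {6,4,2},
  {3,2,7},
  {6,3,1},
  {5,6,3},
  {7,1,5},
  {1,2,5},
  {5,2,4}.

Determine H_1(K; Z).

H_1 = Z^2.

We work with the vertex ordering 1 < 2 < 3 < 4 < 5 < 6 < 7. The simplices of K, each written with vertices in increasing order, are:

  0-simplices (7): [1], [2], [3], [4], [5], [6], [7]
  1-simplices (21): [1,2], [1,3], [1,4], [1,5], [1,6], [1,7], [2,3], [2,4], [2,5], [2,6], [2,7], [3,4], [3,5], [3,6], [3,7], [4,5], [4,6], [4,7], [5,6], [5,7], [6,7]
  2-simplices (14): [1,2,3], [1,2,5], [1,3,6], [1,4,6], [1,4,7], [1,5,7], [2,3,7], [2,4,5], [2,4,6], [2,6,7], [3,4,5], [3,4,7], [3,5,6], [5,6,7]

Hence C_0 ≅ Z^7, C_1 ≅ Z^21, C_2 ≅ Z^14.

∂_1: C_1 → C_0 maps an edge to its endpoints' difference, ∂[p,q] = q − p. For instance
  ∂[1,7] = [7] − [1].
The resulting 7×21 matrix has rank 6, and its Smith normal form has invariant factors (1,1,1,1,1,1).

∂_2: C_2 → C_1 acts by ∂[p,q,r] = [q,r] − [p,r] + [p,q]. For instance
  ∂[3,4,7] = [4,7] − [3,7] + [3,4],
  ∂[3,4,5] = [4,5] − [3,5] + [3,4].
This gives a 21×14 integer matrix of rank 13; reducing to Smith normal form yields diagonal entries (1,1,1,1,1,1,1,1,1,1,1,1,1).

Computing H_k = (kernel of ∂_k) / (image of ∂_{k+1}):

  H_1: rank ker ∂_1 − rank ∂_2 = (21 − 6) − 13 = 2, and the invariant factors of ∂_2 are all 1, so H_1 ≅ Z^2.

(K is a triangulation of the torus T^2.)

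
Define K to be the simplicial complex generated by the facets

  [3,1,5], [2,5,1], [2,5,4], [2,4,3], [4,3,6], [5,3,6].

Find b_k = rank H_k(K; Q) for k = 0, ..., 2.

Order the vertices as 1 < 2 < 3 < 4 < 5 < 6. Listing each simplex with vertices in this order, K has dimension 2 with simplices:

  0-simplices (6): [1], [2], [3], [4], [5], [6]
  1-simplices (12): [1,2], [1,3], [1,5], [2,3], [2,4], [2,5], [3,4], [3,5], [3,6], [4,5], [4,6], [5,6]
  2-simplices (6): [1,2,5], [1,3,5], [2,3,4], [2,4,5], [3,4,6], [3,5,6]

Hence C_0 ≅ Z^6, C_1 ≅ Z^12, C_2 ≅ Z^6.

∂_1: C_1 → C_0 sends each edge [p,q] (with p < q) to q − p. For instance
  ∂[1,2] = [2] − [1].
This gives a 6×12 integer matrix of rank 5; reducing to Smith normal form yields diagonal entries (1,1,1,1,1).

The boundary map ∂_2: C_2 → C_1 sends each 2-simplex [p,q,r] to [q,r] − [p,r] + [p,q]. For instance
  ∂[3,4,6] = [4,6] − [3,6] + [3,4],
  ∂[1,2,5] = [2,5] − [1,5] + [1,2].
This gives a 12×6 integer matrix of rank 6; reducing to Smith normal form yields diagonal entries (1,1,1,1,1,1).

Reading off H_k = ker ∂_k / im ∂_{k+1}:

  H_0: rank C_0 − rank ∂_1 = 6 − 5 = 1, and the invariant factors of ∂_1 are all 1, so H_0 ≅ Z.
  H_1: rank ker ∂_1 − rank ∂_2 = (12 − 5) − 6 = 1, and the invariant factors of ∂_2 are all 1, so H_1 ≅ Z.
  H_2: rank ker ∂_2 − rank ∂_3 = (6 − 6) − 0 = 0, and there is no ∂_3, so H_2 ≅ 0.

Hence the Betti numbers are b_0 = 1, b_1 = 1, b_2 = 0.

b_0 = 1, b_1 = 1, b_2 = 0.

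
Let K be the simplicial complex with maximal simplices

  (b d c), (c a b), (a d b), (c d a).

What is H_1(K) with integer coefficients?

K has 4 vertices, 6 edges, 4 triangles.
rank ∂_1 = 3, rank ∂_2 = 3 ⇒ b_1 = 6 − 3 − 3 = 0; all invariant factors of ∂_2 are 1 so no torsion. So H_1 = 0.

H_1 ≅ 0.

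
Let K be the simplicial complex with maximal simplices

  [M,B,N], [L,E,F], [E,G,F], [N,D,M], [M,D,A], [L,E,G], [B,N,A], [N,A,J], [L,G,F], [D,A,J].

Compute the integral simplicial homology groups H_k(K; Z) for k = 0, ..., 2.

K has 10 vertices, 18 edges, 10 triangles.
rank ∂_0 = 0, rank ∂_1 = 8 ⇒ b_0 = 10 − 0 − 8 = 2; all invariant factors of ∂_1 are 1 so no torsion. So H_0 ≅ Z^2.
rank ∂_1 = 8, rank ∂_2 = 9 ⇒ b_1 = 18 − 8 − 9 = 1; all invariant factors of ∂_2 are 1 so no torsion. So H_1 ≅ Z.
rank ∂_2 = 9, rank ∂_3 = 0 ⇒ b_2 = 10 − 9 − 0 = 1. So H_2 ≅ Z.

H_0 = Z^2,  H_1 = Z,  H_2 = Z.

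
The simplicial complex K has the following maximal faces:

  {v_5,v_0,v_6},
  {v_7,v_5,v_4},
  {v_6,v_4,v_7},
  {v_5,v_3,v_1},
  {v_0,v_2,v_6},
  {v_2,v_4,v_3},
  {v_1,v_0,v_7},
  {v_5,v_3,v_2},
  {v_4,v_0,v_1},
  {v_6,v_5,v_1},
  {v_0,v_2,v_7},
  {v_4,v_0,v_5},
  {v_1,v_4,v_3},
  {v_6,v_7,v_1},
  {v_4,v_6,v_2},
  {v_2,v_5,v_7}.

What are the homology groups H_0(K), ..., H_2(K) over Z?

Order the vertices as v_0 < v_1 < v_2 < v_3 < v_4 < v_5 < v_6 < v_7. Listing each simplex with vertices in this order, K has dimension 2 with simplices:

  0-simplices (8): [v_0], [v_1], [v_2], [v_3], [v_4], [v_5], [v_6], [v_7]
  1-simplices (24): (24 of them)
  2-simplices (16): (16 of them)

Hence C_0 ≅ Z^8, C_1 ≅ Z^24, C_2 ≅ Z^16.

Boundary ∂_1: C_1 → C_0 maps an edge to its endpoints' difference, ∂[p,q] = q − p. For instance
  ∂[v_3,v_4] = [v_4] − [v_3].
As a 8×24 matrix over Z this has rank 7, with invariant factors (1,1,1,1,1,1,1).

∂_2: C_2 → C_1 maps a triangle to the signed sum of its edges. For instance
  ∂[v_1,v_3,v_5] = [v_3,v_5] − [v_1,v_5] + [v_1,v_3],
  ∂[v_2,v_3,v_4] = [v_3,v_4] − [v_2,v_4] + [v_2,v_3].
This gives a 24×16 integer matrix of rank 15; reducing to Smith normal form yields diagonal entries (1,1,1,1,1,1,1,1,1,1,1,1,1,1,1).

Reading off H_k = ker ∂_k / im ∂_{k+1}:

  H_0: rank C_0 − rank ∂_1 = 8 − 7 = 1, and the invariant factors of ∂_1 are all 1, so H_0 = Z.
  H_1: rank ker ∂_1 − rank ∂_2 = (24 − 7) − 15 = 2, and the invariant factors of ∂_2 are all 1, so H_1 = Z^2.
  H_2: rank ker ∂_2 − rank ∂_3 = (16 − 15) − 0 = 1, and there is no ∂_3, so H_2 = Z.

As a check, the Euler characteristic is 8 − 24 + 16 = 0, which agrees with 1 − 2 + 1 = 0.

H_0 = Z,  H_1 = Z^2,  H_2 = Z.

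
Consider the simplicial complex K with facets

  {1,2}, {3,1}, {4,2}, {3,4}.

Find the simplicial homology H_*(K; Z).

Take the total order 1 < 2 < 3 < 4 on the vertex set. Then K (dimension 1) consists of the simplices:

  0-simplices (4): [1], [2], [3], [4]
  1-simplices (4): [1,2], [1,3], [2,4], [3,4]

giving chain groups C_0 ≅ Z^4, C_1 ≅ Z^4.

The boundary map ∂_1: C_1 → C_0 maps an edge to its endpoints' difference, ∂[p,q] = q − p. For instance
  ∂[1,2] = [2] − [1].
This gives a 4×4 integer matrix of rank 3; reducing to Smith normal form yields diagonal entries (1,1,1).

Reading off H_k = ker ∂_k / im ∂_{k+1}:

  H_0: rank C_0 − rank ∂_1 = 4 − 3 = 1, and the invariant factors of ∂_1 are all 1, so H_0 ≅ Z.
  H_1: rank ker ∂_1 − rank ∂_2 = (4 − 3) − 0 = 1, and there is no ∂_2, so H_1 ≅ Z.

As a check, the Euler characteristic is 4 − 4 = 0, which agrees with 1 − 1 = 0.
(K is a triangulation of the circle S^1.)

H_0 = Z,  H_1 = Z.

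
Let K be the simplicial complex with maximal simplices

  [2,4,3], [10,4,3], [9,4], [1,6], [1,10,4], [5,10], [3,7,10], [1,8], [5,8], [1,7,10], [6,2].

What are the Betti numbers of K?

b_0 = 1, b_1 = 2, b_2 = 0.

Order the vertices as 1 < 2 < 3 < 4 < 5 < 6 < 7 < 8 < 9 < 10. Listing each simplex with vertices in this order, K has dimension 2 with simplices:

  0-simplices (10): [1], [2], [3], [4], [5], [6], [7], [8], [9], [10]
  1-simplices (16): [1,4], [1,6], [1,7], [1,8], [1,10], [2,3], [2,4], [2,6], [3,4], [3,7], [3,10], [4,9], [4,10], [5,8], [5,10], [7,10]
  2-simplices (5): [1,4,10], [1,7,10], [2,3,4], [3,4,10], [3,7,10]

Hence C_0 ≅ Z^10, C_1 ≅ Z^16, C_2 ≅ Z^5.

∂_1: C_1 → C_0 sends each edge [p,q] (with p < q) to q − p. For instance
  ∂[5,10] = [10] − [5].
This gives a 10×16 integer matrix of rank 9; reducing to Smith normal form yields diagonal entries (1,1,1,1,1,1,1,1,1).

Boundary ∂_2: C_2 → C_1 sends each 2-simplex [p,q,r] to [q,r] − [p,r] + [p,q]. For instance
  ∂[1,4,10] = [4,10] − [1,10] + [1,4],
  ∂[3,4,10] = [4,10] − [3,10] + [3,4].
This gives a 16×5 integer matrix of rank 5; reducing to Smith normal form yields diagonal entries (1,1,1,1,1).

Reading off H_k = ker ∂_k / im ∂_{k+1}:

  H_0: rank C_0 − rank ∂_1 = 10 − 9 = 1, and the invariant factors of ∂_1 are all 1, so H_0 ≅ Z.
  H_1: rank ker ∂_1 − rank ∂_2 = (16 − 9) − 5 = 2, and the invariant factors of ∂_2 are all 1, so H_1 ≅ Z^2.
  H_2: rank ker ∂_2 − rank ∂_3 = (5 − 5) − 0 = 0, and there is no ∂_3, so H_2 ≅ 0.

As a check, the Euler characteristic is 10 − 16 + 5 = -1, which agrees with 1 − 2 + 0 = -1.

Hence the Betti numbers are b_0 = 1, b_1 = 2, b_2 = 0.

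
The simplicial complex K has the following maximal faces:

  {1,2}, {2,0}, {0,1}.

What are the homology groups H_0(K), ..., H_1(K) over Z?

K has 3 vertices, 3 edges.
rank ∂_0 = 0, rank ∂_1 = 2 ⇒ b_0 = 3 − 0 − 2 = 1; all invariant factors of ∂_1 are 1 so no torsion. So H_0 = Z.
rank ∂_1 = 2, rank ∂_2 = 0 ⇒ b_1 = 3 − 2 − 0 = 1. So H_1 = Z.

H_0 = Z,  H_1 = Z.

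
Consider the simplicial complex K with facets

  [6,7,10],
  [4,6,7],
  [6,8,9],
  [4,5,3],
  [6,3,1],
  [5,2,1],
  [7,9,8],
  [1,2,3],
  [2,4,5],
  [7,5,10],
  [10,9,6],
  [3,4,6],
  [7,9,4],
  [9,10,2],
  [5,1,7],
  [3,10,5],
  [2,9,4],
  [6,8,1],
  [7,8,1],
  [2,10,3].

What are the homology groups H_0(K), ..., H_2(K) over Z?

H_0 ≅ Z,  H_1 ≅ Z ⊕ Z/2Z,  H_2 = 0.

We work with the vertex ordering 1 < 2 < 3 < 4 < 5 < 6 < 7 < 8 < 9 < 10. The simplices of K, each written with vertices in increasing order, are:

  0-simplices (10): [1], [2], [3], [4], [5], [6], [7], [8], [9], [10]
  1-simplices (30): (30 of them)
  2-simplices (20): (20 of them)

giving chain groups C_0 ≅ Z^10, C_1 ≅ Z^30, C_2 ≅ Z^20.

The boundary map ∂_1: C_1 → C_0 maps an edge to its endpoints' difference, ∂[p,q] = q − p.
This gives a 10×30 integer matrix of rank 9; reducing to Smith normal form yields diagonal entries (1,1,1,1,1,1,1,1,1).

∂_2: C_2 → C_1 acts by ∂[p,q,r] = [q,r] − [p,r] + [p,q]. For instance
  ∂[2,4,9] = [4,9] − [2,9] + [2,4],
  ∂[1,2,5] = [2,5] − [1,5] + [1,2].
The 30×20 boundary matrix has rank 20 and Smith normal form diag(1,1,1,1,1,1,1,1,1,1,1,1,1,1,1,1,1,1,1,2).

Computing H_k = (kernel of ∂_k) / (image of ∂_{k+1}):

  H_0: rank C_0 − rank ∂_1 = 10 − 9 = 1, and the invariant factors of ∂_1 are all 1, so H_0 = Z.
  H_1: rank ker ∂_1 − rank ∂_2 = (30 − 9) − 20 = 1, and ∂_2 has invariant factor 2 > 1, so H_1 = Z ⊕ Z/2Z.
  H_2: rank ker ∂_2 − rank ∂_3 = (20 − 20) − 0 = 0, and there is no ∂_3, so H_2 = 0.

As a check, the Euler characteristic is 10 − 30 + 20 = 0, which agrees with 1 − 1 + 0 = 0.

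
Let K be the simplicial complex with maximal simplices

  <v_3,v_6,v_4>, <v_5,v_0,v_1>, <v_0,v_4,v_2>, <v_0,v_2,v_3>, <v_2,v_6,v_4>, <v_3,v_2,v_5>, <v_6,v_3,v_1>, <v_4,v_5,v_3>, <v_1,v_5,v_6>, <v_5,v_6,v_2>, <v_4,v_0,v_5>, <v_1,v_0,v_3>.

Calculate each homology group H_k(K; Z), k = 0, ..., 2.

H_0 = Z,  H_1 = Z/2,  H_2 = 0.

Fix the vertex order v_0 < v_1 < v_2 < v_3 < v_4 < v_5 < v_6 and write every simplex with vertices in increasing order. Then dim K = 2 and the simplices of K are:

  0-simplices (7): [v_0], [v_1], [v_2], [v_3], [v_4], [v_5], [v_6]
  1-simplices (18): (18 of them)
  2-simplices (12): (12 of them)

Hence C_0 ≅ Z^7, C_1 ≅ Z^18, C_2 ≅ Z^12.

The boundary map ∂_1: C_1 → C_0 is given by ∂[p,q] = [q] − [p].
As a 7×18 matrix over Z this has rank 6, with invariant factors (1,1,1,1,1,1).

∂_2: C_2 → C_1 acts by ∂[p,q,r] = [q,r] − [p,r] + [p,q]. For instance
  ∂[v_0,v_2,v_4] = [v_2,v_4] − [v_0,v_4] + [v_0,v_2],
  ∂[v_0,v_1,v_5] = [v_1,v_5] − [v_0,v_5] + [v_0,v_1].
This gives a 18×12 integer matrix of rank 12; reducing to Smith normal form yields diagonal entries (1,1,1,1,1,1,1,1,1,1,1,2).

Reading off H_k = ker ∂_k / im ∂_{k+1}:

  H_0: rank C_0 − rank ∂_1 = 7 − 6 = 1, and the invariant factors of ∂_1 are all 1, so H_0 ≅ Z.
  H_1: rank ker ∂_1 − rank ∂_2 = (18 − 6) − 12 = 0, and ∂_2 has invariant factor 2 > 1, so H_1 ≅ Z/2.
  H_2: rank ker ∂_2 − rank ∂_3 = (12 − 12) − 0 = 0, and there is no ∂_3, so H_2 ≅ 0.

(K is a triangulation of the real projective plane RP^2.)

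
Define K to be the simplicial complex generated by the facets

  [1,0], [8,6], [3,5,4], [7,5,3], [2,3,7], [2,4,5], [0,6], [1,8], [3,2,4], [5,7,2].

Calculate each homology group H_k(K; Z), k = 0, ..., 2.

H_0 ≅ Z^2,  H_1 ≅ Z,  H_2 ≅ Z.

Order the vertices as 0 < 1 < 2 < 3 < 4 < 5 < 6 < 7 < 8. Listing each simplex with vertices in this order, K has dimension 2 with simplices:

  0-simplices (9): [0], [1], [2], [3], [4], [5], [6], [7], [8]
  1-simplices (13): [0,1], [0,6], [1,8], [2,3], [2,4], [2,5], [2,7], [3,4], [3,5], [3,7], [4,5], [5,7], [6,8]
  2-simplices (6): [2,3,4], [2,3,7], [2,4,5], [2,5,7], [3,4,5], [3,5,7]

so the chain groups are C_0 ≅ Z^9, C_1 ≅ Z^13, C_2 ≅ Z^6.

∂_1: C_1 → C_0 is given by ∂[p,q] = [q] − [p]. For instance
  ∂[0,1] = [1] − [0].
The resulting 9×13 matrix has rank 7, and its Smith normal form has invariant factors (1,1,1,1,1,1,1).

∂_2: C_2 → C_1 sends each 2-simplex [p,q,r] to [q,r] − [p,r] + [p,q]. For instance
  ∂[3,5,7] = [5,7] − [3,7] + [3,5],
  ∂[2,3,4] = [3,4] − [2,4] + [2,3].
As a 13×6 matrix over Z this has rank 5, with invariant factors (1,1,1,1,1).

Reading off H_k = ker ∂_k / im ∂_{k+1}:

  H_0: rank C_0 − rank ∂_1 = 9 − 7 = 2, and the invariant factors of ∂_1 are all 1, so H_0 = Z^2.
  H_1: rank ker ∂_1 − rank ∂_2 = (13 − 7) − 5 = 1, and the invariant factors of ∂_2 are all 1, so H_1 = Z.
  H_2: rank ker ∂_2 − rank ∂_3 = (6 − 5) − 0 = 1, and there is no ∂_3, so H_2 = Z.

(K is a triangulation of the disjoint union of the circle S^1 and the 2-sphere S^2.)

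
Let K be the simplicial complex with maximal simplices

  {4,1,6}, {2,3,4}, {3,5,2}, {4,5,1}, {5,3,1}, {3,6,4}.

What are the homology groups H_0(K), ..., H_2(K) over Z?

Fix the vertex order 1 < 2 < 3 < 4 < 5 < 6 and write every simplex with vertices in increasing order. Then dim K = 2 and the simplices of K are:

  0-simplices (6): [1], [2], [3], [4], [5], [6]
  1-simplices (12): [1,3], [1,4], [1,5], [1,6], [2,3], [2,4], [2,5], [3,4], [3,5], [3,6], [4,5], [4,6]
  2-simplices (6): [1,3,5], [1,4,5], [1,4,6], [2,3,4], [2,3,5], [3,4,6]

giving chain groups C_0 ≅ Z^6, C_1 ≅ Z^12, C_2 ≅ Z^6.

∂_1: C_1 → C_0 maps an edge to its endpoints' difference, ∂[p,q] = q − p. For instance
  ∂[1,4] = [4] − [1].
This gives a 6×12 integer matrix of rank 5; reducing to Smith normal form yields diagonal entries (1,1,1,1,1).

∂_2: C_2 → C_1 sends each 2-simplex [p,q,r] to [q,r] − [p,r] + [p,q]. For instance
  ∂[3,4,6] = [4,6] − [3,6] + [3,4],
  ∂[1,4,5] = [4,5] − [1,5] + [1,4].
The resulting 12×6 matrix has rank 6, and its Smith normal form has invariant factors (1,1,1,1,1,1).

Computing H_k = (kernel of ∂_k) / (image of ∂_{k+1}):

  H_0: rank C_0 − rank ∂_1 = 6 − 5 = 1, and the invariant factors of ∂_1 are all 1, so H_0 ≅ Z.
  H_1: rank ker ∂_1 − rank ∂_2 = (12 − 5) − 6 = 1, and the invariant factors of ∂_2 are all 1, so H_1 ≅ Z.
  H_2: rank ker ∂_2 − rank ∂_3 = (6 − 6) − 0 = 0, and there is no ∂_3, so H_2 ≅ 0.

(K is a triangulation of the cylinder S^1 x I.)

H_0 = Z,  H_1 = Z,  H_2 = 0.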